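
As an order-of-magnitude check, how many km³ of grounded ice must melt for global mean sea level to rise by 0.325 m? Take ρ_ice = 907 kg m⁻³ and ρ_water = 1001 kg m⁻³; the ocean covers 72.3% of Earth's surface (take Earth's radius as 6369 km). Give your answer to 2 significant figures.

≈ 1.3×10^5 km³

Required water volume = Δh × A = 0.325 m × 3.69×10^14 m² = 1.198×10^14 m³ = 1.198×10^5 km³.
Ice volume = water volume × ρ_w/ρ_ice = 1.198×10^5 × 1001/907 = 1.3×10^5 km³.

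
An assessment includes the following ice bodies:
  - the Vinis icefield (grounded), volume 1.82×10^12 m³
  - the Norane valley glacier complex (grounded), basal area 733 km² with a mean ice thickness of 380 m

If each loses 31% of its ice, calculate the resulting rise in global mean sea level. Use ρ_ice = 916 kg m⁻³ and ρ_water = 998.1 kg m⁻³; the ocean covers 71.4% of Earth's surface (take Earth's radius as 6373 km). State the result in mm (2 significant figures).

Vinis: 0.31 × 1.82×10^12 m³ × (916/998.1) = 5.178×10^11 m³ of water.
Norane: ice volume = 733 km² × 380 m = 278.5 km³; 0.31 × 278.5 × (916/998.1) = 79.24 km³ of water.
Total added water ≈ 5.970×10^11 m³ over 3.64×10^14 m² → Δh = 1.64×10^-3 m = 1.6 mm.

≈ 1.6 mm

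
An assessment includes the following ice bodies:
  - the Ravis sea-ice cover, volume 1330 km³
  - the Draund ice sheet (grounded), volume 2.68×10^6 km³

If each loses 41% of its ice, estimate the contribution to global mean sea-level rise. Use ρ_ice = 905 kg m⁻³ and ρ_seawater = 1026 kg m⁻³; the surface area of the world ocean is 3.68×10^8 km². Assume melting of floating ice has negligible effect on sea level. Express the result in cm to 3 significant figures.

≈ 263 cm

The Ravis sea-ice cover is floating and already displaces its own weight of water, so its melt adds essentially nothing to sea level.
Draund: 0.41 × 2.68×10^6 km³ × (905/1026) = 9.692×10^5 km³ of water.
Total added water ≈ 9.692×10^14 m³ over 3.68×10^14 m² → Δh = 2.63 m = 263 cm.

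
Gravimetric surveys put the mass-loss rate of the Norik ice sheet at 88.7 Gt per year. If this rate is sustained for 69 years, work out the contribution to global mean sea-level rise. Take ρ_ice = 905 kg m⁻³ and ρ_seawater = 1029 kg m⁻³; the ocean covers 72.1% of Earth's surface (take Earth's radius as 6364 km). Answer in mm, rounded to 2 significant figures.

Total mass lost = 88.7 Gt/yr × 69 yr = 6120 Gt = 6.120×10^15 kg.
ρ_w = 1029 kg m⁻³, so water volume = 6.120×10^15 / 1029 = 5.948×10^12 m³.
Δh = 5.948×10^12 / 3.67×10^14 = 0.0162 m = 16 mm.

≈ 16 mm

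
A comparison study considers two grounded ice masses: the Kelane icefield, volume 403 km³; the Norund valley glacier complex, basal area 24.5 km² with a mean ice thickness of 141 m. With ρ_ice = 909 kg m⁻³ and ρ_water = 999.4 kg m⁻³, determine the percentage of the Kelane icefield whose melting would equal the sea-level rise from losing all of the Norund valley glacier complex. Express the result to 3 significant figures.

≈ 0.857 %

Equal sea-level rise means equal mass of meltwater, i.e. equal mass of ice lost.
Ice mass of Norund: 3.140×10^12 kg; ice mass of Kelane: 3.663×10^14 kg.
Fraction required = 3.140×10^12 / 3.663×10^14 = 8.57×10^-3 → 0.857 %.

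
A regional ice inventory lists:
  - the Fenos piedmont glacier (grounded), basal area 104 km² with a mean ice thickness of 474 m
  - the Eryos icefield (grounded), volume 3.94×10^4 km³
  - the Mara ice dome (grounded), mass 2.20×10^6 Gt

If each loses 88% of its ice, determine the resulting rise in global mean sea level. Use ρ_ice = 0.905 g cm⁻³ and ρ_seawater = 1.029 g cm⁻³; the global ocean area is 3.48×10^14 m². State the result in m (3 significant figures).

Fenos: ice volume = 104 km² × 474 m = 49.30 km³; 0.88 × 49.30 × (905/1029) = 38.15 km³ of water.
Eryos: 0.88 × 3.94×10^4 km³ × (905/1029) = 3.049×10^4 km³ of water.
Mara: 0.88 × 2.20×10^6 Gt = 1.936×10^18 kg; dividing by ρ_w = 1.029 g cm⁻³ = 1029 kg m⁻³ gives 1.881×10^15 m³ of water.
Total added water ≈ 1.912×10^15 m³ over 3.48×10^14 m² → Δh = 5.49 m.

≈ 5.49 m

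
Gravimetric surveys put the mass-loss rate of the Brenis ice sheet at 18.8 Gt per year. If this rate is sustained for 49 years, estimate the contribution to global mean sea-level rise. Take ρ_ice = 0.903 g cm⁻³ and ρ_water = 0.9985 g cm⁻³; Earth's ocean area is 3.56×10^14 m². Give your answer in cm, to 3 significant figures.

≈ 0.259 cm

Total mass lost = 18.8 Gt/yr × 49 yr = 921.2 Gt = 9.212×10^14 kg.
ρ_w = 0.9985 g cm⁻³ = 998.5 kg m⁻³, so water volume = 9.212×10^14 / 998.5 = 9.226×10^11 m³.
Δh = 9.226×10^11 / 3.56×10^14 = 2.59×10^-3 m = 0.259 cm.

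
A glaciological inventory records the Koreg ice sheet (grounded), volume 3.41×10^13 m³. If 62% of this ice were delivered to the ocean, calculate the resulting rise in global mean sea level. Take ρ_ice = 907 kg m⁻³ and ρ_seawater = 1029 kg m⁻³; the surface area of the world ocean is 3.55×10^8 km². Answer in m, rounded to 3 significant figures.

≈ 0.0525 m

Koreg: 0.62 × 3.41×10^13 m³ × (907/1029) = 1.864×10^13 m³ of water.
Spread over 3.55×10^14 m² of ocean, Δh = 1.864×10^13 / 3.55×10^14 = 0.0525 m.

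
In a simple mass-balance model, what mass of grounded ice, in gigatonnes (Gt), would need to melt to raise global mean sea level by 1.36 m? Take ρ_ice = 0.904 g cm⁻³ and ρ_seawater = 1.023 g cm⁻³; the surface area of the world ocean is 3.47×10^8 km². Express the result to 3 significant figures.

Required water volume = Δh × A = 1.36 m × 3.47×10^14 m² = 4.719×10^14 m³.
ρ_w = 1.023 g cm⁻³ = 1023 kg m⁻³, so the mass of water = 4.719×10^14 m³ × 1023 kg m⁻³ = 4.828×10^17 kg = 4.83×10^5 Gt (and the same mass of ice, by conservation).

≈ 4.83×10^5 Gt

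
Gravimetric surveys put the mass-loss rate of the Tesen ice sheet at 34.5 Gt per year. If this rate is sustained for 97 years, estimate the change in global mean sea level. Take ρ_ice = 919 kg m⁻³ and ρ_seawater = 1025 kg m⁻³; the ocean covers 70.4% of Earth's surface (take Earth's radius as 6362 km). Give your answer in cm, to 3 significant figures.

≈ 0.912 cm

Total mass lost = 34.5 Gt/yr × 97 yr = 3346 Gt = 3.346×10^15 kg.
ρ_w = 1025 kg m⁻³, so water volume = 3.346×10^15 / 1025 = 3.265×10^12 m³.
Δh = 3.265×10^12 / 3.58×10^14 = 9.12×10^-3 m = 0.912 cm.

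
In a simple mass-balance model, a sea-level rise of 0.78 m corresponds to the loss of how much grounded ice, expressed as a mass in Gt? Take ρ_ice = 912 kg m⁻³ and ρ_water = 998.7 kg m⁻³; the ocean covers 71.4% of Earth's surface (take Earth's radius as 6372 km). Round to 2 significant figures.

Required water volume = Δh × A = 0.78 m × 3.64×10^14 m² = 2.842×10^14 m³.
ρ_w = 998.7 kg m⁻³, so the mass of water = 2.842×10^14 m³ × 998.7 kg m⁻³ = 2.838×10^17 kg = 2.8×10^5 Gt (and the same mass of ice, by conservation).

≈ 2.8×10^5 Gt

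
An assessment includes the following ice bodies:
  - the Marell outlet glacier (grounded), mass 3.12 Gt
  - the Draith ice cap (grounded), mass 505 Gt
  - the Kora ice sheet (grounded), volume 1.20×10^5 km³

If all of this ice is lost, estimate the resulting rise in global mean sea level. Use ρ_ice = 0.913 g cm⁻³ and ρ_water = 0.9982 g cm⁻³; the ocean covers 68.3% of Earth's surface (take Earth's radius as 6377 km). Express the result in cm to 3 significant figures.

Marell: 3.12 Gt = 3.120×10^12 kg; dividing by ρ_w = 0.9982 g cm⁻³ = 998.2 kg m⁻³ gives 3.126×10^9 m³ of water.
Draith: 505 Gt = 5.050×10^14 kg; dividing by ρ_w = 998.2 kg m⁻³ gives 5.059×10^11 m³ of water.
Kora: 1.20×10^5 km³ × (913/998.2) = 1.098×10^5 km³ of water.
Total added water ≈ 1.103×10^14 m³ over 3.49×10^14 m² → Δh = 0.316 m = 31.6 cm.

≈ 31.6 cm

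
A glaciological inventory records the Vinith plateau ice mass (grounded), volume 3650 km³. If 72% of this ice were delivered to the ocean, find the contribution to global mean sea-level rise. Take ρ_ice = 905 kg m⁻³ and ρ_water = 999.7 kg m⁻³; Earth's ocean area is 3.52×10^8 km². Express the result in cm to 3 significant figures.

≈ 0.676 cm

Vinith: 0.72 × 3650 km³ × (905/999.7) = 2379 km³ of water.
Spread over 3.52×10^14 m² of ocean, Δh = 2.379×10^12 / 3.52×10^14 = 6.76×10^-3 m = 0.676 cm.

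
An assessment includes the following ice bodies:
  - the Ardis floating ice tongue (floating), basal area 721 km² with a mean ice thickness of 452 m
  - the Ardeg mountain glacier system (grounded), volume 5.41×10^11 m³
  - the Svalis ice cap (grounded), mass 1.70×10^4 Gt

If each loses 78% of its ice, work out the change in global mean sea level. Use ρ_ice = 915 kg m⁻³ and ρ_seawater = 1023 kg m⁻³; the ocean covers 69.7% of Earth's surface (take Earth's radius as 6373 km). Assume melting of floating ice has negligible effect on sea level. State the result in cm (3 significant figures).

The Ardis floating ice tongue is floating and already displaces its own weight of water, so its melt adds essentially nothing to sea level.
Ardeg: 0.78 × 5.41×10^11 m³ × (915/1023) = 3.774×10^11 m³ of water.
Svalis: 0.78 × 1.70×10^4 Gt = 1.326×10^16 kg; dividing by ρ_w = 1023 kg m⁻³ gives 1.296×10^13 m³ of water.
Total added water ≈ 1.334×10^13 m³ over 3.56×10^14 m² → Δh = 0.0375 m = 3.75 cm.

≈ 3.75 cm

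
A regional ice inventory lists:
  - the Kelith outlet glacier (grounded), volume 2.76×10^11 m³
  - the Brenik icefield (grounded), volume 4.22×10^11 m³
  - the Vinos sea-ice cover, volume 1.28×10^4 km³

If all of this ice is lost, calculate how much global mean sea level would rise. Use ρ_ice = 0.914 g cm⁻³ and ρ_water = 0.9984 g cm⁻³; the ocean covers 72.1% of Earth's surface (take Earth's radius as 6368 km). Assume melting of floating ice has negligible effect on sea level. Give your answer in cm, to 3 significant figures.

≈ 0.174 cm

Kelith: 2.76×10^11 m³ × (914/998.4) = 2.527×10^11 m³ of water.
Brenik: 4.22×10^11 m³ × (914/998.4) = 3.863×10^11 m³ of water.
The Vinos sea-ice cover is floating and already displaces its own weight of water, so its melt adds essentially nothing to sea level.
Total added water ≈ 6.390×10^11 m³ over 3.67×10^14 m² → Δh = 1.74×10^-3 m = 0.174 cm.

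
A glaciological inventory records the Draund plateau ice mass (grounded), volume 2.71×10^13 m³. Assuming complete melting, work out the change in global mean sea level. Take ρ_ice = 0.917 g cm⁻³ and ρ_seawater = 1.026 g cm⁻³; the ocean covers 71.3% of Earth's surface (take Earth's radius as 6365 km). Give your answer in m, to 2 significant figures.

Draund: 2.71×10^13 m³ × (917/1026) = 2.422×10^13 m³ of water.
Spread over 3.63×10^14 m² of ocean, Δh = 2.422×10^13 / 3.63×10^14 = 0.0667 m.

≈ 0.067 m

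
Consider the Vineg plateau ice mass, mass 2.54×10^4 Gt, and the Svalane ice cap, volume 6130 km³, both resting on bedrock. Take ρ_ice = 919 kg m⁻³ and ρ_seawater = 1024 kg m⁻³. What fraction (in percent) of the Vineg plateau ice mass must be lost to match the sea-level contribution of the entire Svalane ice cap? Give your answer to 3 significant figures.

Equal sea-level rise means equal mass of meltwater, i.e. equal mass of ice lost.
Ice mass of Svalane: 5.633×10^15 kg; ice mass of Vineg: 2.540×10^16 kg.
Fraction required = 5.633×10^15 / 2.540×10^16 = 0.222 → 22.2 %.

≈ 22.2 %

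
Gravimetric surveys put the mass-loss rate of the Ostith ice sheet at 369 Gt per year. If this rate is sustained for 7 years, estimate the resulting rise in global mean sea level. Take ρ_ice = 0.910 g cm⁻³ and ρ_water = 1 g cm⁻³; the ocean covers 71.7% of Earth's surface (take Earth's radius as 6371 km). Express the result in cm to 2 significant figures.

Total mass lost = 369 Gt/yr × 7 yr = 2583 Gt = 2.583×10^15 kg.
ρ_w = 1 g cm⁻³ = 1000 kg m⁻³, so water volume = 2.583×10^15 / 1000 = 2.583×10^12 m³.
Δh = 2.583×10^12 / 3.66×10^14 = 7.06×10^-3 m = 0.71 cm.

≈ 0.71 cm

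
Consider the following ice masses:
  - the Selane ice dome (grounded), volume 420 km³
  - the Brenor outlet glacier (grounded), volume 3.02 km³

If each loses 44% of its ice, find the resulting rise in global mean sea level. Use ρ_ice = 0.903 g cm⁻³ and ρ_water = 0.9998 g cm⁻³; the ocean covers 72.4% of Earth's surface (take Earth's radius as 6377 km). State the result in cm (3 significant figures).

≈ 0.0454 cm

Selane: 0.44 × 420 km³ × (903/999.8) = 166.9 km³ of water.
Brenor: 0.44 × 3.02 km³ × (903/999.8) = 1.200 km³ of water.
Total added water ≈ 1.681×10^11 m³ over 3.70×10^14 m² → Δh = 4.54×10^-4 m = 0.0454 cm.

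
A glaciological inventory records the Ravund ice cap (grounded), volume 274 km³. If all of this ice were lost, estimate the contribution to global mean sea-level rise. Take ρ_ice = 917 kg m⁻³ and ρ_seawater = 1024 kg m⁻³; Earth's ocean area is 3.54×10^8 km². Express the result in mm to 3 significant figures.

Ravund: 274 km³ × (917/1024) = 245.4 km³ of water.
Spread over 3.54×10^14 m² of ocean, Δh = 2.454×10^11 / 3.54×10^14 = 6.93×10^-4 m = 0.693 mm.

≈ 0.693 mm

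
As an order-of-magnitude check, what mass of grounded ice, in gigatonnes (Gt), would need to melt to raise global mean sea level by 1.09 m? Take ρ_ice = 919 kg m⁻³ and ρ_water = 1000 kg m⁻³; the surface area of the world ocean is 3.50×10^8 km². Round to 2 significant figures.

≈ 3.8×10^5 Gt

Required water volume = Δh × A = 1.09 m × 3.50×10^14 m² = 3.815×10^14 m³.
ρ_w = 1000 kg m⁻³, so the mass of water = 3.815×10^14 m³ × 1000 kg m⁻³ = 3.815×10^17 kg = 3.8×10^5 Gt (and the same mass of ice, by conservation).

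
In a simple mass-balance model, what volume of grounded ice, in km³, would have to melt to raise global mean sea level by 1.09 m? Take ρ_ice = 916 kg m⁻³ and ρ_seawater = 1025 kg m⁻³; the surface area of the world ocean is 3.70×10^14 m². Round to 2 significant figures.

≈ 4.5×10^5 km³

Required water volume = Δh × A = 1.09 m × 3.70×10^14 m² = 4.033×10^14 m³ = 4.033×10^5 km³.
Ice volume = water volume × ρ_w/ρ_ice = 4.033×10^5 × 1025/916 = 4.5×10^5 km³.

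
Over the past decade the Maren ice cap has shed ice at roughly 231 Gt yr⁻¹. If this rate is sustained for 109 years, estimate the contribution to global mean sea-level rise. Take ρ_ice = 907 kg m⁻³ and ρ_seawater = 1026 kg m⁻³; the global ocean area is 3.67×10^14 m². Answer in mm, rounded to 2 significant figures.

Total mass lost = 231 Gt/yr × 109 yr = 2.518×10^4 Gt = 2.518×10^16 kg.
ρ_w = 1026 kg m⁻³, so water volume = 2.518×10^16 / 1026 = 2.454×10^13 m³.
Δh = 2.454×10^13 / 3.67×10^14 = 0.0669 m = 67 mm.

≈ 67 mm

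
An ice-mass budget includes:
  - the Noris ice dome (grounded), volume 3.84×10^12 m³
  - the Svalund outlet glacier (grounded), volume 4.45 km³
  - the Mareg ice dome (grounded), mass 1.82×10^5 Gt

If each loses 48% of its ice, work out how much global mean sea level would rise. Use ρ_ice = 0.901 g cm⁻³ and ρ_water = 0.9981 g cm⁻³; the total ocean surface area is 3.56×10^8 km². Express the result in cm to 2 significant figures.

Noris: 0.48 × 3.84×10^12 m³ × (901/998.1) = 1.664×10^12 m³ of water.
Svalund: 0.48 × 4.45 km³ × (901/998.1) = 1.928 km³ of water.
Mareg: 0.48 × 1.82×10^5 Gt = 8.736×10^16 kg; dividing by ρ_w = 0.9981 g cm⁻³ = 998.1 kg m⁻³ gives 8.753×10^13 m³ of water.
Total added water ≈ 8.919×10^13 m³ over 3.56×10^14 m² → Δh = 0.251 m = 25 cm.

≈ 25 cm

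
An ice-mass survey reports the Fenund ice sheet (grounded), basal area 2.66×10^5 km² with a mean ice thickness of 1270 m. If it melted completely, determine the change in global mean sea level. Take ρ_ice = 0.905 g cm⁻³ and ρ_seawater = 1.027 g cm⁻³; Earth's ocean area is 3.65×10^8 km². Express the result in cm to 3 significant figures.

Fenund: ice volume = 2.66×10^5 km² × 1270 m = 3.378×10^5 km³; 3.378×10^5 × (905/1027) = 2.977×10^5 km³ of water.
Spread over 3.65×10^14 m² of ocean, Δh = 2.977×10^14 / 3.65×10^14 = 0.816 m = 81.6 cm.

≈ 81.6 cm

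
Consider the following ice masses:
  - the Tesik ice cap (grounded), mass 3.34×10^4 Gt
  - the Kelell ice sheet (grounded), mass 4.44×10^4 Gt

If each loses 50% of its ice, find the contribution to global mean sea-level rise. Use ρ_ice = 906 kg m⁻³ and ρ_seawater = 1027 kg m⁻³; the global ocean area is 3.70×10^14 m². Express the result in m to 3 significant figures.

Tesik: 0.5 × 3.34×10^4 Gt = 1.670×10^16 kg; dividing by ρ_w = 1027 kg m⁻³ gives 1.626×10^13 m³ of water.
Kelell: 0.5 × 4.44×10^4 Gt = 2.220×10^16 kg; dividing by ρ_w = 1027 kg m⁻³ gives 2.162×10^13 m³ of water.
Total added water ≈ 3.788×10^13 m³ over 3.70×10^14 m² → Δh = 0.102 m.

≈ 0.102 m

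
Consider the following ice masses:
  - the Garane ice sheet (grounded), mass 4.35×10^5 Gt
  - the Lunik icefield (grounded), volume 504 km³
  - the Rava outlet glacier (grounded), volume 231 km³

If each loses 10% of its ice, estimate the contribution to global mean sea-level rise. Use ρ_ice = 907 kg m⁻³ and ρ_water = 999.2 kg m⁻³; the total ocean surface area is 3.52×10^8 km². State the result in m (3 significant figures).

≈ 0.124 m

Garane: 0.1 × 4.35×10^5 Gt = 4.350×10^16 kg; dividing by ρ_w = 999.2 kg m⁻³ gives 4.353×10^13 m³ of water.
Lunik: 0.1 × 504 km³ × (907/999.2) = 45.75 km³ of water.
Rava: 0.1 × 231 km³ × (907/999.2) = 20.97 km³ of water.
Total added water ≈ 4.360×10^13 m³ over 3.52×10^14 m² → Δh = 0.124 m.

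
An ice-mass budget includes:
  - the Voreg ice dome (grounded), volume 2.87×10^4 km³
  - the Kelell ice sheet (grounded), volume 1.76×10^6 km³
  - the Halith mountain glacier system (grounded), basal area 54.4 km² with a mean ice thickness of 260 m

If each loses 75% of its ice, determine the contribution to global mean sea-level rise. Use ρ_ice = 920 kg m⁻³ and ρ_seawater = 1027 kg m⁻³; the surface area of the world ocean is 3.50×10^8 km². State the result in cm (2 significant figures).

≈ 340 cm

Voreg: 0.75 × 2.87×10^4 km³ × (920/1027) = 1.928×10^4 km³ of water.
Kelell: 0.75 × 1.76×10^6 km³ × (920/1027) = 1.182×10^6 km³ of water.
Halith: ice volume = 54.4 km² × 260 m = 14.14 km³; 0.75 × 14.14 × (920/1027) = 9.503 km³ of water.
Total added water ≈ 1.202×10^15 m³ over 3.50×10^14 m² → Δh = 3.43 m = 340 cm.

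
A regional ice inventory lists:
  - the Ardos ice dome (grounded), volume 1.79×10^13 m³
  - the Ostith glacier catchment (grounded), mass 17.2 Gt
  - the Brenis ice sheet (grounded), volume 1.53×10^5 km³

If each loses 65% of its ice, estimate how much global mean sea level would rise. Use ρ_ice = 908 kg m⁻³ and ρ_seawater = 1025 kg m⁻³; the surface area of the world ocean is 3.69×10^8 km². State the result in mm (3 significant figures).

≈ 267 mm

Ardos: 0.65 × 1.79×10^13 m³ × (908/1025) = 1.031×10^13 m³ of water.
Ostith: 0.65 × 17.2 Gt = 1.118×10^13 kg; dividing by ρ_w = 1025 kg m⁻³ gives 1.091×10^10 m³ of water.
Brenis: 0.65 × 1.53×10^5 km³ × (908/1025) = 8.810×10^4 km³ of water.
Total added water ≈ 9.842×10^13 m³ over 3.69×10^14 m² → Δh = 0.267 m = 267 mm.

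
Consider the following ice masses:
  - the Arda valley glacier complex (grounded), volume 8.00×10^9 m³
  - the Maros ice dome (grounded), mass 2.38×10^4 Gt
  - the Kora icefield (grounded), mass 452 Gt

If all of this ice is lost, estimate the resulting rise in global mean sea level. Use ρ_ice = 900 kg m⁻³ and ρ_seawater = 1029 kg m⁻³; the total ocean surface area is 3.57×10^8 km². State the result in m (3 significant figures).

Arda: 8.00×10^9 m³ × (900/1029) = 6.997×10^9 m³ of water.
Maros: 2.38×10^4 Gt = 2.380×10^16 kg; dividing by ρ_w = 1029 kg m⁻³ gives 2.313×10^13 m³ of water.
Kora: 452 Gt = 4.520×10^14 kg; dividing by ρ_w = 1029 kg m⁻³ gives 4.393×10^11 m³ of water.
Total added water ≈ 2.358×10^13 m³ over 3.57×10^14 m² → Δh = 0.0660 m.

≈ 0.0660 m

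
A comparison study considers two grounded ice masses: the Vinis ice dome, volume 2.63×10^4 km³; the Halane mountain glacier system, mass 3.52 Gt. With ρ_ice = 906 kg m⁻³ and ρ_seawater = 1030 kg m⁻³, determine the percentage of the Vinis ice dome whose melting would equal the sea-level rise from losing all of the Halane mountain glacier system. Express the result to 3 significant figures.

≈ 0.0148 %

Equal sea-level rise means equal mass of meltwater, i.e. equal mass of ice lost.
Ice mass of Halane: 3.520×10^12 kg; ice mass of Vinis: 2.383×10^16 kg.
Fraction required = 3.520×10^12 / 2.383×10^16 = 1.48×10^-4 → 0.0148 %.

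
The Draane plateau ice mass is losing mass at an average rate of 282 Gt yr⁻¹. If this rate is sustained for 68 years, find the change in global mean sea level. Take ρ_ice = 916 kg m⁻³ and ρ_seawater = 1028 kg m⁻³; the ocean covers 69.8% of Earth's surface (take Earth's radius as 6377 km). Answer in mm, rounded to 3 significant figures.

≈ 52.3 mm

Total mass lost = 282 Gt/yr × 68 yr = 1.918×10^4 Gt = 1.918×10^16 kg.
ρ_w = 1028 kg m⁻³, so water volume = 1.918×10^16 / 1028 = 1.865×10^13 m³.
Δh = 1.865×10^13 / 3.57×10^14 = 0.0523 m = 52.3 mm.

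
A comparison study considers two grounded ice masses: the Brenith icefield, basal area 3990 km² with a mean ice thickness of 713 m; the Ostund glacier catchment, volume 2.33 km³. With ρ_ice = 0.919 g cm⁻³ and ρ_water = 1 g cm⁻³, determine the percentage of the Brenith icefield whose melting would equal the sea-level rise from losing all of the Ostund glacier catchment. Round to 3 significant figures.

≈ 0.0819 %

Equal sea-level rise means equal mass of meltwater, i.e. equal mass of ice lost.
Ice mass of Ostund: 2.141×10^12 kg; ice mass of Brenith: 2.614×10^15 kg.
Fraction required = 2.141×10^12 / 2.614×10^15 = 8.19×10^-4 → 0.0819 %.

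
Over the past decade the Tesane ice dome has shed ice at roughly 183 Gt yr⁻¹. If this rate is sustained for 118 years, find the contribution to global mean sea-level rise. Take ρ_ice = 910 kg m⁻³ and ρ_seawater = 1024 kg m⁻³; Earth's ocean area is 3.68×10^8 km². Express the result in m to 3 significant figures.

≈ 0.0573 m

Total mass lost = 183 Gt/yr × 118 yr = 2.159×10^4 Gt = 2.159×10^16 kg.
ρ_w = 1024 kg m⁻³, so water volume = 2.159×10^16 / 1024 = 2.109×10^13 m³.
Δh = 2.109×10^13 / 3.68×10^14 = 0.0573 m.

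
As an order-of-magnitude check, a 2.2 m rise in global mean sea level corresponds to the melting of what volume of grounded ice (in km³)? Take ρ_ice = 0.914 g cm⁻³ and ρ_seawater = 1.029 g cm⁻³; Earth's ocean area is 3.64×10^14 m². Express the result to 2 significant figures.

≈ 9.0×10^5 km³

Required water volume = Δh × A = 2.2 m × 3.64×10^14 m² = 8.008×10^14 m³ = 8.008×10^5 km³.
Ice volume = water volume × ρ_w/ρ_ice = 8.008×10^5 × 1029/914 = 9.0×10^5 km³.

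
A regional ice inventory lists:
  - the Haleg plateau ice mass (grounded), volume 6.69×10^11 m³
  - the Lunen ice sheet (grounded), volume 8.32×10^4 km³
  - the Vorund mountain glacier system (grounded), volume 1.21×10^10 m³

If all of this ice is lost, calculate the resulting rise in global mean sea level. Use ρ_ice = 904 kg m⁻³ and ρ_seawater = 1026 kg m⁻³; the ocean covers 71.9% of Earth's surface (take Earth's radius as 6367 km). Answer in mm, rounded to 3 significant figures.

Haleg: 6.69×10^11 m³ × (904/1026) = 5.895×10^11 m³ of water.
Lunen: 8.32×10^4 km³ × (904/1026) = 7.331×10^4 km³ of water.
Vorund: 1.21×10^10 m³ × (904/1026) = 1.066×10^10 m³ of water.
Total added water ≈ 7.391×10^13 m³ over 3.66×10^14 m² → Δh = 0.202 m = 202 mm.

≈ 202 mm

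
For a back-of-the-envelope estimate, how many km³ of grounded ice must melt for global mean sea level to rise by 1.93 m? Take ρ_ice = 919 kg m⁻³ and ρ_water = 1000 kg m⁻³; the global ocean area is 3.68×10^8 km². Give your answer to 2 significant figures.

≈ 7.7×10^5 km³

Required water volume = Δh × A = 1.93 m × 3.68×10^14 m² = 7.102×10^14 m³ = 7.102×10^5 km³.
Ice volume = water volume × ρ_w/ρ_ice = 7.102×10^5 × 1000/919 = 7.7×10^5 km³.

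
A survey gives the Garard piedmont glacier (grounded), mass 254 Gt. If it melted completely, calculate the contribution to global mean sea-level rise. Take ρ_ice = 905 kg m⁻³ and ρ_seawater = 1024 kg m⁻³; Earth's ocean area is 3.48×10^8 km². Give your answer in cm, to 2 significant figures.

≈ 0.071 cm

Garard: 254 Gt = 2.540×10^14 kg; dividing by ρ_w = 1024 kg m⁻³ gives 2.480×10^11 m³ of water.
Spread over 3.48×10^14 m² of ocean, Δh = 2.480×10^11 / 3.48×10^14 = 7.13×10^-4 m = 0.071 cm.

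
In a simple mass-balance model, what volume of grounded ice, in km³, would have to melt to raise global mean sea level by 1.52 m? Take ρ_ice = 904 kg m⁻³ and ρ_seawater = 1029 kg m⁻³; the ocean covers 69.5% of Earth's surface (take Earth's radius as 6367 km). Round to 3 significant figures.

≈ 6.13×10^5 km³

Required water volume = Δh × A = 1.52 m × 3.54×10^14 m² = 5.382×10^14 m³ = 5.382×10^5 km³.
Ice volume = water volume × ρ_w/ρ_ice = 5.382×10^5 × 1029/904 = 6.13×10^5 km³.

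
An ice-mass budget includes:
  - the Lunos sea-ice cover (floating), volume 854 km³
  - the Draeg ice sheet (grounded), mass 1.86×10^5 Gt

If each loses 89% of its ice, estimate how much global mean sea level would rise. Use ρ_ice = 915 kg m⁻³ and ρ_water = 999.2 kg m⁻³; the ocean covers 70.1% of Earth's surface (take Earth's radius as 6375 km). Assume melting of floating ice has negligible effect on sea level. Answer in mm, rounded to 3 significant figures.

≈ 463 mm

The Lunos sea-ice cover is floating and already displaces its own weight of water, so its melt adds essentially nothing to sea level.
Draeg: 0.89 × 1.86×10^5 Gt = 1.655×10^17 kg; dividing by ρ_w = 999.2 kg m⁻³ gives 1.657×10^14 m³ of water.
Total added water ≈ 1.657×10^14 m³ over 3.58×10^14 m² → Δh = 0.463 m = 463 mm.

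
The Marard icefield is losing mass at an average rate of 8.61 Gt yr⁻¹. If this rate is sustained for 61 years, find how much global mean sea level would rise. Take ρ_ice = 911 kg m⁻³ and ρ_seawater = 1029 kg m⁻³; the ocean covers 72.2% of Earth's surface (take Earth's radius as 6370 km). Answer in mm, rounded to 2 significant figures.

Total mass lost = 8.61 Gt/yr × 61 yr = 525.2 Gt = 5.252×10^14 kg.
ρ_w = 1029 kg m⁻³, so water volume = 5.252×10^14 / 1029 = 5.104×10^11 m³.
Δh = 5.104×10^11 / 3.68×10^14 = 1.39×10^-3 m = 1.4 mm.

≈ 1.4 mm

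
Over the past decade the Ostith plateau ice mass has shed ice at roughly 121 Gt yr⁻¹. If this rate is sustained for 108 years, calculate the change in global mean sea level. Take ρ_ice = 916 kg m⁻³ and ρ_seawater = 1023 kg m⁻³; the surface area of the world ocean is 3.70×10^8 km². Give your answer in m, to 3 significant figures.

Total mass lost = 121 Gt/yr × 108 yr = 1.307×10^4 Gt = 1.307×10^16 kg.
ρ_w = 1023 kg m⁻³, so water volume = 1.307×10^16 / 1023 = 1.277×10^13 m³.
Δh = 1.277×10^13 / 3.70×10^14 = 0.0345 m.

≈ 0.0345 m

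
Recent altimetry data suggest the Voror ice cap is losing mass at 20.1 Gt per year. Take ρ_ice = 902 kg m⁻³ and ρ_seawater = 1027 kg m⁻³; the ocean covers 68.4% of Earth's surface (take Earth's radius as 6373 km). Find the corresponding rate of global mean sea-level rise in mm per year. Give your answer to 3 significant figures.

ρ_w = 1027 kg m⁻³. Annual water volume added = 20.1 Gt / ρ_w = 2.010×10^13 kg / 1027 kg m⁻³ = 1.957×10^10 m³.
Δh per year = 1.957×10^10 / 3.49×10^14 = 5.61×10^-5 m = 0.0561 mm.

≈ 0.0561 mm/yr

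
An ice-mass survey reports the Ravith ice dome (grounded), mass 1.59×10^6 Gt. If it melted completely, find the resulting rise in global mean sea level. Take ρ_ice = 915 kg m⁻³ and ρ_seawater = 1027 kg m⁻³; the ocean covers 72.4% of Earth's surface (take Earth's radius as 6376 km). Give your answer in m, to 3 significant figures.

≈ 4.19 m

Ravith: 1.59×10^6 Gt = 1.590×10^18 kg; dividing by ρ_w = 1027 kg m⁻³ gives 1.548×10^15 m³ of water.
Spread over 3.70×10^14 m² of ocean, Δh = 1.548×10^15 / 3.70×10^14 = 4.19 m.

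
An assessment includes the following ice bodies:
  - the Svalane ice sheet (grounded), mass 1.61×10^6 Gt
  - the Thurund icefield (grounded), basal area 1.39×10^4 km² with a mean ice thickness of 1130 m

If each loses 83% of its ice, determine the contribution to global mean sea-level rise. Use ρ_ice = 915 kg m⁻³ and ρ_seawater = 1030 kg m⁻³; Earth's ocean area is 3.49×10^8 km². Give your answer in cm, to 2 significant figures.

≈ 380 cm

Svalane: 0.83 × 1.61×10^6 Gt = 1.336×10^18 kg; dividing by ρ_w = 1030 kg m⁻³ gives 1.297×10^15 m³ of water.
Thurund: ice volume = 1.39×10^4 km² × 1130 m = 1.571×10^4 km³; 0.83 × 1.571×10^4 × (915/1030) = 1.158×10^4 km³ of water.
Total added water ≈ 1.309×10^15 m³ over 3.49×10^14 m² → Δh = 3.75 m = 380 cm.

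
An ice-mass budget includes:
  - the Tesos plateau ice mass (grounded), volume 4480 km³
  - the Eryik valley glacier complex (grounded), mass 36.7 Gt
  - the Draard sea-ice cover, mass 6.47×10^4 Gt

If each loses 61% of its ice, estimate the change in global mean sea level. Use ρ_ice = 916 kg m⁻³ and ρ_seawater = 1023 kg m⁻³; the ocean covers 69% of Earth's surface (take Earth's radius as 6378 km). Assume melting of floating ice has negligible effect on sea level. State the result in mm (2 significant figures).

≈ 7.0 mm

Tesos: 0.61 × 4480 km³ × (916/1023) = 2447 km³ of water.
Eryik: 0.61 × 36.7 Gt = 2.239×10^13 kg; dividing by ρ_w = 1023 kg m⁻³ gives 2.188×10^10 m³ of water.
The Draard sea-ice cover is floating and already displaces its own weight of water, so its melt adds essentially nothing to sea level.
Total added water ≈ 2.469×10^12 m³ over 3.53×10^14 m² → Δh = 7.00×10^-3 m = 7.0 mm.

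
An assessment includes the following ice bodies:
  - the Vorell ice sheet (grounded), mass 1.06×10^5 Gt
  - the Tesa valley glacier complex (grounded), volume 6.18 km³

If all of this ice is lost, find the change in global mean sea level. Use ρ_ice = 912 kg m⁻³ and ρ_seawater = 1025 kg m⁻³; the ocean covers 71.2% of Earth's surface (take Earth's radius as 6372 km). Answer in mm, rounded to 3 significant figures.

Vorell: 1.06×10^5 Gt = 1.060×10^17 kg; dividing by ρ_w = 1025 kg m⁻³ gives 1.034×10^14 m³ of water.
Tesa: 6.18 km³ × (912/1025) = 5.499 km³ of water.
Total added water ≈ 1.034×10^14 m³ over 3.63×10^14 m² → Δh = 0.285 m = 285 mm.

≈ 285 mm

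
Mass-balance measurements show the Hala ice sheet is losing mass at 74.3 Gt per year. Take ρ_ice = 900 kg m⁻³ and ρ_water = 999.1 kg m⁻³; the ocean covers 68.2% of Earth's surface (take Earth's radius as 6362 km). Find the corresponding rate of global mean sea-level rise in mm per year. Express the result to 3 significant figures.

ρ_w = 999.1 kg m⁻³. Annual water volume added = 74.3 Gt / ρ_w = 7.430×10^13 kg / 999.1 kg m⁻³ = 7.437×10^10 m³.
Δh per year = 7.437×10^10 / 3.47×10^14 = 2.14×10^-4 m = 0.214 mm.

≈ 0.214 mm/yr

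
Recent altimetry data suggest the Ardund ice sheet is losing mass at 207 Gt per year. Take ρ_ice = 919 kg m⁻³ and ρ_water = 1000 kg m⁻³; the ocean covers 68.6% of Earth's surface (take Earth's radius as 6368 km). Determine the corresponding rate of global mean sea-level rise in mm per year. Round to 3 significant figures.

≈ 0.592 mm/yr

ρ_w = 1000 kg m⁻³. Annual water volume added = 207 Gt / ρ_w = 2.070×10^14 kg / 1000 kg m⁻³ = 2.070×10^11 m³.
Δh per year = 2.070×10^11 / 3.50×10^14 = 5.92×10^-4 m = 0.592 mm.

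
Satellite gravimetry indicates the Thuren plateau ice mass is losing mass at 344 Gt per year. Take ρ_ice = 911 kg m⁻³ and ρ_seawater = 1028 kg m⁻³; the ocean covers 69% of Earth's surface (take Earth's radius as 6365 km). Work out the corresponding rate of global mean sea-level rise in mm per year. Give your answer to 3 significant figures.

≈ 0.953 mm/yr

ρ_w = 1028 kg m⁻³. Annual water volume added = 344 Gt / ρ_w = 3.440×10^14 kg / 1028 kg m⁻³ = 3.346×10^11 m³.
Δh per year = 3.346×10^11 / 3.51×10^14 = 9.53×10^-4 m = 0.953 mm.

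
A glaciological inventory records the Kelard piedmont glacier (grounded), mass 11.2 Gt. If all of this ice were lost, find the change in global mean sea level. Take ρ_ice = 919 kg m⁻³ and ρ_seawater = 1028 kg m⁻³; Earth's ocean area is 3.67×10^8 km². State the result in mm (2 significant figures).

Kelard: 11.2 Gt = 1.120×10^13 kg; dividing by ρ_w = 1028 kg m⁻³ gives 1.089×10^10 m³ of water.
Spread over 3.67×10^14 m² of ocean, Δh = 1.089×10^10 / 3.67×10^14 = 2.97×10^-5 m = 0.030 mm.

≈ 0.030 mm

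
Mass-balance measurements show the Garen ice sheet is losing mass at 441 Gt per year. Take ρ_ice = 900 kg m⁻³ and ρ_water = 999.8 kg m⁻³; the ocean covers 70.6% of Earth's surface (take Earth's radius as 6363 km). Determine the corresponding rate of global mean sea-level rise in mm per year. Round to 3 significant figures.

ρ_w = 999.8 kg m⁻³. Annual water volume added = 441 Gt / ρ_w = 4.410×10^14 kg / 999.8 kg m⁻³ = 4.411×10^11 m³.
Δh per year = 4.411×10^11 / 3.59×10^14 = 1.23×10^-3 m = 1.23 mm.

≈ 1.23 mm/yr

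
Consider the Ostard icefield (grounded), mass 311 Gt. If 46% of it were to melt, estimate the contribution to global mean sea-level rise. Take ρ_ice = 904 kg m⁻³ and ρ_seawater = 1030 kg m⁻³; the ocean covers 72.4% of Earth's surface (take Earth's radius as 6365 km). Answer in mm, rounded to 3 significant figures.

Ostard: 0.46 × 311 Gt = 1.431×10^14 kg; dividing by ρ_w = 1030 kg m⁻³ gives 1.389×10^11 m³ of water.
Spread over 3.69×10^14 m² of ocean, Δh = 1.389×10^11 / 3.69×10^14 = 3.77×10^-4 m = 0.377 mm.

≈ 0.377 mm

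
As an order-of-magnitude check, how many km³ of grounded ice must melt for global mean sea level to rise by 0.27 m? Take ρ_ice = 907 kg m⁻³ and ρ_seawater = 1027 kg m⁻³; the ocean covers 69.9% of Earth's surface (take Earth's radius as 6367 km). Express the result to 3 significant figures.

Required water volume = Δh × A = 0.27 m × 3.56×10^14 m² = 9.614×10^13 m³ = 9.614×10^4 km³.
Ice volume = water volume × ρ_w/ρ_ice = 9.614×10^4 × 1027/907 = 1.09×10^5 km³.

≈ 1.09×10^5 km³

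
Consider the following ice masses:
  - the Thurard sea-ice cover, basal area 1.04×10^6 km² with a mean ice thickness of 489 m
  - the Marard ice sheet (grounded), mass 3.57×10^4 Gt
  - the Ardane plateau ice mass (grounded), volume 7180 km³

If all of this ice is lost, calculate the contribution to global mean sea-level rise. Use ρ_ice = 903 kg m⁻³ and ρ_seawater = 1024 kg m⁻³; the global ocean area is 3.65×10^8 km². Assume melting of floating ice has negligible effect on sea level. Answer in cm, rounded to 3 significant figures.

The Thurard sea-ice cover is floating and already displaces its own weight of water, so its melt adds essentially nothing to sea level.
Marard: 3.57×10^4 Gt = 3.570×10^16 kg; dividing by ρ_w = 1024 kg m⁻³ gives 3.486×10^13 m³ of water.
Ardane: 7180 km³ × (903/1024) = 6332 km³ of water.
Total added water ≈ 4.119×10^13 m³ over 3.65×10^14 m² → Δh = 0.113 m = 11.3 cm.

≈ 11.3 cm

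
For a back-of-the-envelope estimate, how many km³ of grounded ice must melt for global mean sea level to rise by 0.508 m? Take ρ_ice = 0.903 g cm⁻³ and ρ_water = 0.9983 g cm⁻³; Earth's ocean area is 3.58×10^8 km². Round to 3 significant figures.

≈ 2.01×10^5 km³

Required water volume = Δh × A = 0.508 m × 3.58×10^14 m² = 1.819×10^14 m³ = 1.819×10^5 km³.
Ice volume = water volume × ρ_w/ρ_ice = 1.819×10^5 × 998.3/903 = 2.01×10^5 km³.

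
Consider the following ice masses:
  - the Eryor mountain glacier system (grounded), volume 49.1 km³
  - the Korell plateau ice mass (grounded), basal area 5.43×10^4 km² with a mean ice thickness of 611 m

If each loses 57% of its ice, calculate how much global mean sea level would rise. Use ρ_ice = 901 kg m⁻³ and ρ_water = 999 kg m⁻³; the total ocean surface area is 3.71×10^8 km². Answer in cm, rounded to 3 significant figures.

≈ 4.60 cm

Eryor: 0.57 × 49.1 km³ × (901/999) = 25.24 km³ of water.
Korell: ice volume = 5.43×10^4 km² × 611 m = 3.318×10^4 km³; 0.57 × 3.318×10^4 × (901/999) = 1.706×10^4 km³ of water.
Total added water ≈ 1.708×10^13 m³ over 3.71×10^14 m² → Δh = 0.0460 m = 4.60 cm.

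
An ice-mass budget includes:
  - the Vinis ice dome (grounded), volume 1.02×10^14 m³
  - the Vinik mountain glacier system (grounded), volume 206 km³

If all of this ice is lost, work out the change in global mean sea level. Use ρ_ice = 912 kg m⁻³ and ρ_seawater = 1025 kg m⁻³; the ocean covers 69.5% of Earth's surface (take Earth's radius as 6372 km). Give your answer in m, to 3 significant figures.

Vinis: 1.02×10^14 m³ × (912/1025) = 9.076×10^13 m³ of water.
Vinik: 206 km³ × (912/1025) = 183.3 km³ of water.
Total added water ≈ 9.094×10^13 m³ over 3.55×10^14 m² → Δh = 0.256 m.

≈ 0.256 m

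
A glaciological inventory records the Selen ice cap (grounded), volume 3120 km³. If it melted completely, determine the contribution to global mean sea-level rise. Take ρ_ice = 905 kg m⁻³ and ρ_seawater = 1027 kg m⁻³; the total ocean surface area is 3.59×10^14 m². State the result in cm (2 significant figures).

≈ 0.77 cm

Selen: 3120 km³ × (905/1027) = 2749 km³ of water.
Spread over 3.59×10^14 m² of ocean, Δh = 2.749×10^12 / 3.59×10^14 = 7.66×10^-3 m = 0.77 cm.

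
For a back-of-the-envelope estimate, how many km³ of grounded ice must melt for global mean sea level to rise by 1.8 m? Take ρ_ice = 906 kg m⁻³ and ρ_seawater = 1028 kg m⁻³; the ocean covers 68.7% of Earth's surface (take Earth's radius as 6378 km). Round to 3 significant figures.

Required water volume = Δh × A = 1.8 m × 3.51×10^14 m² = 6.321×10^14 m³ = 6.321×10^5 km³.
Ice volume = water volume × ρ_w/ρ_ice = 6.321×10^5 × 1028/906 = 7.17×10^5 km³.

≈ 7.17×10^5 km³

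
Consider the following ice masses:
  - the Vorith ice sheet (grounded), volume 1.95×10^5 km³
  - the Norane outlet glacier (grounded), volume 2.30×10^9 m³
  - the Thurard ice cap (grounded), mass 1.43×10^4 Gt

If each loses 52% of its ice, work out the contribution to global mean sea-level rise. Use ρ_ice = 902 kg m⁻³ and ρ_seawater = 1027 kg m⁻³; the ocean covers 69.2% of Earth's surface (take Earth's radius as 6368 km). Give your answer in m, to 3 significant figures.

≈ 0.273 m

Vorith: 0.52 × 1.95×10^5 km³ × (902/1027) = 8.906×10^4 km³ of water.
Norane: 0.52 × 2.30×10^9 m³ × (902/1027) = 1.050×10^9 m³ of water.
Thurard: 0.52 × 1.43×10^4 Gt = 7.436×10^15 kg; dividing by ρ_w = 1027 kg m⁻³ gives 7.241×10^12 m³ of water.
Total added water ≈ 9.630×10^13 m³ over 3.53×10^14 m² → Δh = 0.273 m.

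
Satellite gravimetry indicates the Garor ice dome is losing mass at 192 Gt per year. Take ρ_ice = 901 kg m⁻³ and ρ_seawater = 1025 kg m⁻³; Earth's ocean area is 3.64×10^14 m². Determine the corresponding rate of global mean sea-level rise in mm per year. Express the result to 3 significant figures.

≈ 0.515 mm/yr

ρ_w = 1025 kg m⁻³. Annual water volume added = 192 Gt / ρ_w = 1.920×10^14 kg / 1025 kg m⁻³ = 1.873×10^11 m³.
Δh per year = 1.873×10^11 / 3.64×10^14 = 5.15×10^-4 m = 0.515 mm.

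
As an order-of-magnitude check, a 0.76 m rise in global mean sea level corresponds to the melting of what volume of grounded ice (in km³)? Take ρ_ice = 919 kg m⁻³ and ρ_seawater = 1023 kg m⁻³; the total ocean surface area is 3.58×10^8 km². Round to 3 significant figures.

Required water volume = Δh × A = 0.76 m × 3.58×10^14 m² = 2.721×10^14 m³ = 2.721×10^5 km³.
Ice volume = water volume × ρ_w/ρ_ice = 2.721×10^5 × 1023/919 = 3.03×10^5 km³.

≈ 3.03×10^5 km³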